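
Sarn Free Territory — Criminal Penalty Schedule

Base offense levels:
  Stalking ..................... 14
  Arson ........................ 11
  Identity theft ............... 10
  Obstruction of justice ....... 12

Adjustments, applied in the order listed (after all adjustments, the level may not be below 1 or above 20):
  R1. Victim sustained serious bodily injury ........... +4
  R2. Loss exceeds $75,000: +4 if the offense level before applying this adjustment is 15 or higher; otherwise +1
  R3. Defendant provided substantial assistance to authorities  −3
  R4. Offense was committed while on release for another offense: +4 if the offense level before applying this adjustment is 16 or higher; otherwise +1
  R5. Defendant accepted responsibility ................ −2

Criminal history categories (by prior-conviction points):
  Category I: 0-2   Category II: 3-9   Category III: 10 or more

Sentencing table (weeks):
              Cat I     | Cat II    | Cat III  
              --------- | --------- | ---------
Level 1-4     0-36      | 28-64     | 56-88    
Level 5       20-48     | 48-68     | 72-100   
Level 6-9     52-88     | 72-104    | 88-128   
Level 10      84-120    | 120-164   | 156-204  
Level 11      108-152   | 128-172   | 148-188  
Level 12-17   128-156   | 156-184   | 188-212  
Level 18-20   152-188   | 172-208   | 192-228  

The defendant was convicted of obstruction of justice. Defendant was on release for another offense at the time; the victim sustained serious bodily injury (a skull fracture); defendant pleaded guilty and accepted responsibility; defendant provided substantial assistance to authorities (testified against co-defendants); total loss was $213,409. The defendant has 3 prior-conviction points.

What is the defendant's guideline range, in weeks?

172-208 weeks

Base offense level for obstruction of justice: 12.
R1 applies: 12 + 4 = 16.
R2 applies (level before this adjustment is 16 ≥ 15, so +4): 16 + 4 = 20.
R3 applies: 20 − 3 = 17.
R4 applies (level before this adjustment is 17 ≥ 16, so +4): 17 + 4 = 21.
R5 applies: 21 − 2 = 19.
Final offense level: 19.
Criminal history: 3 prior points → Category II (3-9).
Level 19 falls in the 18-20 band.
Grid: Level 18-20 × Category II = 172-208 weeks.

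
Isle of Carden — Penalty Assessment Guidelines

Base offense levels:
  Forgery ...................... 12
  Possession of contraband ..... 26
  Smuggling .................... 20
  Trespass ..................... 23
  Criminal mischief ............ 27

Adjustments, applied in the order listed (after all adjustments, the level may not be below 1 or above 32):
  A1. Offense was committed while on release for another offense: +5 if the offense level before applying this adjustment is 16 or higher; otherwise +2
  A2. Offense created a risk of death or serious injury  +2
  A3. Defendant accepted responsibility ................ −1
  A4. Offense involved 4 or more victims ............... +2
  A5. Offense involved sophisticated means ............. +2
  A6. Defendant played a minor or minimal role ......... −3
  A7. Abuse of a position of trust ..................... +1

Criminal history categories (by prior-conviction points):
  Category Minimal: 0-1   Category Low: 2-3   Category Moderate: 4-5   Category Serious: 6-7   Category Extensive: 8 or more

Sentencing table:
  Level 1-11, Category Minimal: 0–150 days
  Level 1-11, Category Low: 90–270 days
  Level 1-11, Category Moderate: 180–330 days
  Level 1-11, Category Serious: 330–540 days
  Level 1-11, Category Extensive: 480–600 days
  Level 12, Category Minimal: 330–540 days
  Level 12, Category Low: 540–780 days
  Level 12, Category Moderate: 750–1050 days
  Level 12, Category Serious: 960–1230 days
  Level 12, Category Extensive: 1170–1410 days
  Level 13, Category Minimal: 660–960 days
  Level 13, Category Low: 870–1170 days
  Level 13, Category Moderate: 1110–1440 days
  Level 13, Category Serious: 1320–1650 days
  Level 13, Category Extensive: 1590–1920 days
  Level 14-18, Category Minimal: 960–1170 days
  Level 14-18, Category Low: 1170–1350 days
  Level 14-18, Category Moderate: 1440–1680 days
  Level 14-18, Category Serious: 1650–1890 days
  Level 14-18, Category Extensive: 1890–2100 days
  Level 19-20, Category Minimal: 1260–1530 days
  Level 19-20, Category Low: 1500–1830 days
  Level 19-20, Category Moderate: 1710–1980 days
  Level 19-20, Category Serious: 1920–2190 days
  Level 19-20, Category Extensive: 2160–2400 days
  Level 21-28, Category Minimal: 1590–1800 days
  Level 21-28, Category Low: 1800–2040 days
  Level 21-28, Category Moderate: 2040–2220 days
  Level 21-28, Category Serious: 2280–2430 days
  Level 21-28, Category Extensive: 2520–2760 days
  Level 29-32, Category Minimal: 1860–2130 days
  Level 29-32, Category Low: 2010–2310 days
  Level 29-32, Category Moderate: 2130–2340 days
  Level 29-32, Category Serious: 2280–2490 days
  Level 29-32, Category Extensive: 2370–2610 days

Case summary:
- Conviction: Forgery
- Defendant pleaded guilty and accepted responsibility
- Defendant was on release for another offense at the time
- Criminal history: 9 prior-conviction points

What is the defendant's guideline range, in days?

1590-1920 days

Base offense level for forgery: 12.
A1 applies (level before this adjustment is 12 < 16, so +2): 12 + 2 = 14.
A2 does not apply.
A3 applies: 14 − 1 = 13.
A4 does not apply.
A6 does not apply.
A7 does not apply.
Final offense level: 13.
Criminal history: 9 prior points → Category Extensive (8+).
Level 13 falls in the 13 band.
Grid: Level 13 × Category Extensive = 1590-1920 days.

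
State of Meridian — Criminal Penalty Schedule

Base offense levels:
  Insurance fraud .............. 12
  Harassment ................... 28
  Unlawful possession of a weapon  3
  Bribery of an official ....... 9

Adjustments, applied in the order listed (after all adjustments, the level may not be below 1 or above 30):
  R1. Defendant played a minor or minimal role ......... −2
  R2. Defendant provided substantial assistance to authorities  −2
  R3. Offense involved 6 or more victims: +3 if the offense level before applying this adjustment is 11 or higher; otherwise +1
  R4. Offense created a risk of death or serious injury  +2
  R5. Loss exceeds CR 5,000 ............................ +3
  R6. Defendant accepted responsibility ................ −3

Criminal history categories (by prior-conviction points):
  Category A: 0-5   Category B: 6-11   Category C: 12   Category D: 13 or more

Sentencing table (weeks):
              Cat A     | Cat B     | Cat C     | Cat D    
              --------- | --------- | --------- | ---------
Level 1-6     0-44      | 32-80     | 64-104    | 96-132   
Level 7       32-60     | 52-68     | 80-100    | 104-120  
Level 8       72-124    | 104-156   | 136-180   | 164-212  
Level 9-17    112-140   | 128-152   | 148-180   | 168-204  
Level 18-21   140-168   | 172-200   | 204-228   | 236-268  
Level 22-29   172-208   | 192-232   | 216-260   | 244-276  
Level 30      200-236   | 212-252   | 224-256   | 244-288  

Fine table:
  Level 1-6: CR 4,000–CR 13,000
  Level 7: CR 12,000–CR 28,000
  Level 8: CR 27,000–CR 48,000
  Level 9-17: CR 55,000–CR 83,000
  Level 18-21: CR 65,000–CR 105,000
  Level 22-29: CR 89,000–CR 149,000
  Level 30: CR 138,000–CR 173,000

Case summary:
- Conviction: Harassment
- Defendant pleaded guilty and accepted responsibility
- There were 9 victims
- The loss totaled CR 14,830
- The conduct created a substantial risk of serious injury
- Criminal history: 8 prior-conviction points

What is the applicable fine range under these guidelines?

CR 138,000–CR 173,000

Base offense level for harassment: 28.
R2 does not apply.
R3 applies (level before this adjustment is 28 ≥ 11, so +3): 28 + 3 = 31.
R4 applies: 31 + 2 = 33.
R5 applies: 33 + 3 = 36.
R6 applies: 36 − 3 = 33.
Level 33 exceeds the maximum of 30; capped at 30.
Final offense level: 30.
Level 30 falls in the 30 band.
Fine table: Level 30 → CR 138,000–CR 173,000.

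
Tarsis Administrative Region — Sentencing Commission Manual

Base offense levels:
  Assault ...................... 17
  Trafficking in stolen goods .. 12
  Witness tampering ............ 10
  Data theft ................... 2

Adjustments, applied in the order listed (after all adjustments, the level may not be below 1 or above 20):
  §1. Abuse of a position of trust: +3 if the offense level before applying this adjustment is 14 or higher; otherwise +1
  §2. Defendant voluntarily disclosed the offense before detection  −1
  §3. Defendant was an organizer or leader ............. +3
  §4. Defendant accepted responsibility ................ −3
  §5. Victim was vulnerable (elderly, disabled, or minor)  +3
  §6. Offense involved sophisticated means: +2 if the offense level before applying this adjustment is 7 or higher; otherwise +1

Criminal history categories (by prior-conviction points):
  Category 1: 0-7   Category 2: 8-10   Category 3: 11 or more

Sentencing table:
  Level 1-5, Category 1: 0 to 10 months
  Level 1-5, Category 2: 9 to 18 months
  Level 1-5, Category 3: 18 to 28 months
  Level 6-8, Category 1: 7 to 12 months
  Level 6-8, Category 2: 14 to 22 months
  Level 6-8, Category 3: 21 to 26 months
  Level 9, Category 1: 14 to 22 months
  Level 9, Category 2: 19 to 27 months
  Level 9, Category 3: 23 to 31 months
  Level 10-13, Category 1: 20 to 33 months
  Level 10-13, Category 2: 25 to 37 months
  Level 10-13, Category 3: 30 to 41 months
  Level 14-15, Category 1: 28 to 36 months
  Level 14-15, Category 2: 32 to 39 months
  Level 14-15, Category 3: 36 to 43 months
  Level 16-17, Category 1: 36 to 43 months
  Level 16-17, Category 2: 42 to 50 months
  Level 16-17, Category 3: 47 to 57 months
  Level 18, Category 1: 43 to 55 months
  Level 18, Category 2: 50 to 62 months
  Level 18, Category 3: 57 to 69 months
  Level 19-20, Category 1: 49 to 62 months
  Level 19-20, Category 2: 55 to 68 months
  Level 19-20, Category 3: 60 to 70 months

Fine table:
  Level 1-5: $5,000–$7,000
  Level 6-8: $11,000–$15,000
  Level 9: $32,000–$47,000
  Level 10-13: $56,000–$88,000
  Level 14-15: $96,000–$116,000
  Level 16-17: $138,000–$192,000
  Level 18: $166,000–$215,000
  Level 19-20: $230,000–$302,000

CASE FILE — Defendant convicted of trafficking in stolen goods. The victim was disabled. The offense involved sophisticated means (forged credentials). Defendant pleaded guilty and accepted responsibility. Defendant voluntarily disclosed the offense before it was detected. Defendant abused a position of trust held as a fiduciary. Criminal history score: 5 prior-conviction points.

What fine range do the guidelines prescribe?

Base offense level for trafficking in stolen goods: 12.
§1 applies (level before this adjustment is 12 < 14, so +1): 12 + 1 = 13.
§2 applies: 13 − 1 = 12.
§3 does not apply.
§4 applies: 12 − 3 = 9.
§5 applies: 9 + 3 = 12.
§6 applies (level before this adjustment is 12 ≥ 7, so +2): 12 + 2 = 14.
Final offense level: 14.
Level 14 falls in the 14-15 band.
Fine table: Level 14-15 → $96,000–$116,000.

$96,000–$116,000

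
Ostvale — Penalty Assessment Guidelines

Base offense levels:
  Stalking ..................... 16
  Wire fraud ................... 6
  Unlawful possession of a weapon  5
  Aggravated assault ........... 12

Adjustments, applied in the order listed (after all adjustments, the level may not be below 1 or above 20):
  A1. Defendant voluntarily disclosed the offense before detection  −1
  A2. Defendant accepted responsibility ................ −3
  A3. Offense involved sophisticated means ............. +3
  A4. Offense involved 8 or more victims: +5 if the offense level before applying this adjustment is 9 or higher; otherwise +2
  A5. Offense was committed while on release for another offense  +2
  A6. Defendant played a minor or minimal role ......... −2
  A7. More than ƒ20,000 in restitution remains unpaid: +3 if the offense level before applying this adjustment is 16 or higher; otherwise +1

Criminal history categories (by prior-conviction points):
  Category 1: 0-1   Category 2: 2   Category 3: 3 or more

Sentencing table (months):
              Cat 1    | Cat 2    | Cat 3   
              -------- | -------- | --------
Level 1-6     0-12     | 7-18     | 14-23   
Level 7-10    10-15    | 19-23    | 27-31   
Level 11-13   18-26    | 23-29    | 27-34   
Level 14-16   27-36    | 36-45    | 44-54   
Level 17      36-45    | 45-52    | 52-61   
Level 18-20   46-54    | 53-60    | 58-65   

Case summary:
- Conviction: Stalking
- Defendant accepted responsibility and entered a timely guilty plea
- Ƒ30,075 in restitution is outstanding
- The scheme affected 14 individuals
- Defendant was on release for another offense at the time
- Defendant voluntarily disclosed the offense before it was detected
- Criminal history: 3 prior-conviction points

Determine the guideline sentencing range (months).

58-65 months

Base offense level for stalking: 16.
A1 applies: 16 − 1 = 15.
A2 applies: 15 − 3 = 12.
A4 applies (level before this adjustment is 12 ≥ 9, so +5): 12 + 5 = 17.
A5 applies: 17 + 2 = 19.
A6 does not apply.
A7 applies (level before this adjustment is 19 ≥ 16, so +3): 19 + 3 = 22.
Level 22 exceeds the maximum of 20; capped at 20.
Final offense level: 20.
Criminal history: 3 prior points → Category 3 (3+).
Level 20 falls in the 18-20 band.
Grid: Level 18-20 × Category 3 = 58-65 months.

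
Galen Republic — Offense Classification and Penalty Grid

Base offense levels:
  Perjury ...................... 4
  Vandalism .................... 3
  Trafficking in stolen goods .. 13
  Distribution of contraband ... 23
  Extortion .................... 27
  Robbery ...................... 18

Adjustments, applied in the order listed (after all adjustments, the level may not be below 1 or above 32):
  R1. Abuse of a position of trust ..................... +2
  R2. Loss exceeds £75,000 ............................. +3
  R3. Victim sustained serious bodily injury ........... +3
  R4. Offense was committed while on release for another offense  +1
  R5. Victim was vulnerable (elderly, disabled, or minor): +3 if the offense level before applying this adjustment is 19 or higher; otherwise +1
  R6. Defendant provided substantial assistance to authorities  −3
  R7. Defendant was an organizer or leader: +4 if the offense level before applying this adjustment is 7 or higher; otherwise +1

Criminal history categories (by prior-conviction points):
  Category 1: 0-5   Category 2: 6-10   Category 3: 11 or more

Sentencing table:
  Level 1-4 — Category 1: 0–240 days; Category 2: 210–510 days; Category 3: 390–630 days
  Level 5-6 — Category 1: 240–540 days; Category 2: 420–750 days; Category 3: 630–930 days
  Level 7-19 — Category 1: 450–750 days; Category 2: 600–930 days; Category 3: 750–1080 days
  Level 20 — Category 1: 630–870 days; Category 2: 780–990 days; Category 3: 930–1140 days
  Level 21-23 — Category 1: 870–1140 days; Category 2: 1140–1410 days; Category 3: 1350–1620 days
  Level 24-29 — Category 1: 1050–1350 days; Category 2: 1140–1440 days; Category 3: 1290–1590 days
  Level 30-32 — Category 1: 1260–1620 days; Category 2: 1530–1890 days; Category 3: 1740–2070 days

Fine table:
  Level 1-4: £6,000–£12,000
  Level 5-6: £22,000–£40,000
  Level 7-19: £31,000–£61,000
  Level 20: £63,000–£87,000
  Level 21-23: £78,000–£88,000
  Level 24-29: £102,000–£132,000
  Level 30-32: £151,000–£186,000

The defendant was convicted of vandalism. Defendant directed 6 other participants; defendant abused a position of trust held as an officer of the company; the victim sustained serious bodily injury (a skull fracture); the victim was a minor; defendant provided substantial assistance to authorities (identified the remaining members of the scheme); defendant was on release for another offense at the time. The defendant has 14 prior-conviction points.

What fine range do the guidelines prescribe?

Base offense level for vandalism: 3.
R1 applies: 3 + 2 = 5.
R3 applies: 5 + 3 = 8.
R4 applies: 8 + 1 = 9.
R5 applies (level before this adjustment is 9 < 19, so +1): 9 + 1 = 10.
R6 applies: 10 − 3 = 7.
R7 applies (level before this adjustment is 7 ≥ 7, so +4): 7 + 4 = 11.
Final offense level: 11.
Level 11 falls in the 7-19 band.
Fine table: Level 7-19 → £31,000–£61,000.

£31,000–£61,000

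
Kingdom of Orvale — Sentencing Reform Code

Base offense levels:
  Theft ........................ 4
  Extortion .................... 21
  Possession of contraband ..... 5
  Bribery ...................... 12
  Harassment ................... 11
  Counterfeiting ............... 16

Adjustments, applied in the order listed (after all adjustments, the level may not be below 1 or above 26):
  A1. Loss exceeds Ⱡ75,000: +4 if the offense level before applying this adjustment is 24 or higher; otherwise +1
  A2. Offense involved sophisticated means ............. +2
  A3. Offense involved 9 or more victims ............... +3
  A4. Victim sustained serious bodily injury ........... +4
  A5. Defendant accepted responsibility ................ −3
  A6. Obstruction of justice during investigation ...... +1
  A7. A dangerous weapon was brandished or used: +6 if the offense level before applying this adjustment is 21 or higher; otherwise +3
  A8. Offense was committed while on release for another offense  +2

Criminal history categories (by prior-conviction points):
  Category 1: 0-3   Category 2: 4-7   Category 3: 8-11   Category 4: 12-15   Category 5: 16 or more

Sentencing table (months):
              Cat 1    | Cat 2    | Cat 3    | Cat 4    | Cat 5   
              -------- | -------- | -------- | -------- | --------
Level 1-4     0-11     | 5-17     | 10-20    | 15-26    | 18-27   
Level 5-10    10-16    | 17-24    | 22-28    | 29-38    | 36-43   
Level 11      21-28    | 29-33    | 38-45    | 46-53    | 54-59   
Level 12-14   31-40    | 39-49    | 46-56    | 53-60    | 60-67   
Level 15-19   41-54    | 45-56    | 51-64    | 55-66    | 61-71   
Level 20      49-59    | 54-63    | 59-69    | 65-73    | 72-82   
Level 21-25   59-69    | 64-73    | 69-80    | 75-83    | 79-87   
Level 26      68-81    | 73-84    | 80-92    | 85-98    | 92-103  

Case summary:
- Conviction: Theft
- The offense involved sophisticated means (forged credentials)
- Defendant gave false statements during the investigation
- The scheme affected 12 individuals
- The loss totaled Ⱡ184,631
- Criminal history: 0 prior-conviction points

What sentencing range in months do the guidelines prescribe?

Base offense level for theft: 4.
A1 applies (level before this adjustment is 4 < 24, so +1): 4 + 1 = 5.
A2 applies: 5 + 2 = 7.
A3 applies: 7 + 3 = 10.
A6 applies: 10 + 1 = 11.
A7 does not apply.
Final offense level: 11.
Criminal history: 0 prior points → Category 1 (0-3).
Level 11 falls in the 11 band.
Grid: Level 11 × Category 1 = 21-28 months.

21-28 months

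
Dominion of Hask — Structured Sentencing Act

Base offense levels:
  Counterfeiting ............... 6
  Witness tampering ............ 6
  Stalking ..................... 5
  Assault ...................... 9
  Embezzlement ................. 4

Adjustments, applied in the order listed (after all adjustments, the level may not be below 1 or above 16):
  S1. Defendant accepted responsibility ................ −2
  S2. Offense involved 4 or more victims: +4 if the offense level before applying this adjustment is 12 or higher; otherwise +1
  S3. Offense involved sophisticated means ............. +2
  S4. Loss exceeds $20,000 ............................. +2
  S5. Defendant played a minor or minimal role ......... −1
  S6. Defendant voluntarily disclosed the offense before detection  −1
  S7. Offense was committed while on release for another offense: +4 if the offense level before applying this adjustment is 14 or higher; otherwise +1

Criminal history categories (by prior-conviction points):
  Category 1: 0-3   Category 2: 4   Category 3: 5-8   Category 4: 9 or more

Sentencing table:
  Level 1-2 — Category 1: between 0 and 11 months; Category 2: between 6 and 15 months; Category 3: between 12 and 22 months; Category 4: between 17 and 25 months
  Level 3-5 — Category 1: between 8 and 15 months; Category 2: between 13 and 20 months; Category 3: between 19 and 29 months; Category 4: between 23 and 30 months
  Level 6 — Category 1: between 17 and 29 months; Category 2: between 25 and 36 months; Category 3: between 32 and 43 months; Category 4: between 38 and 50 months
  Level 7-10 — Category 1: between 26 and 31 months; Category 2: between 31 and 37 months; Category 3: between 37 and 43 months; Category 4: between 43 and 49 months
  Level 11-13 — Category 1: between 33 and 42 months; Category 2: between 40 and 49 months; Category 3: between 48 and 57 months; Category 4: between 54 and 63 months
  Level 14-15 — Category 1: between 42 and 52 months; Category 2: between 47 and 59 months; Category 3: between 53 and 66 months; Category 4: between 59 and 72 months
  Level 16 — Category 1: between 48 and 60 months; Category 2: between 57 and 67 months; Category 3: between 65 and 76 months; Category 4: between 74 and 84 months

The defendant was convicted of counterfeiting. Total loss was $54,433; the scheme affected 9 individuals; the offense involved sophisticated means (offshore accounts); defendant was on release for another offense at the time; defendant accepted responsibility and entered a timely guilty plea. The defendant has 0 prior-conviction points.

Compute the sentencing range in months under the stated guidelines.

26-31 months

Base offense level for counterfeiting: 6.
S1 applies: 6 − 2 = 4.
S2 applies (level before this adjustment is 4 < 12, so +1): 4 + 1 = 5.
S3 applies: 5 + 2 = 7.
S4 applies: 7 + 2 = 9.
S5 does not apply.
S7 applies (level before this adjustment is 9 < 14, so +1): 9 + 1 = 10.
Final offense level: 10.
Criminal history: 0 prior points → Category 1 (0-3).
Level 10 falls in the 7-10 band.
Grid: Level 7-10 × Category 1 = 26-31 months.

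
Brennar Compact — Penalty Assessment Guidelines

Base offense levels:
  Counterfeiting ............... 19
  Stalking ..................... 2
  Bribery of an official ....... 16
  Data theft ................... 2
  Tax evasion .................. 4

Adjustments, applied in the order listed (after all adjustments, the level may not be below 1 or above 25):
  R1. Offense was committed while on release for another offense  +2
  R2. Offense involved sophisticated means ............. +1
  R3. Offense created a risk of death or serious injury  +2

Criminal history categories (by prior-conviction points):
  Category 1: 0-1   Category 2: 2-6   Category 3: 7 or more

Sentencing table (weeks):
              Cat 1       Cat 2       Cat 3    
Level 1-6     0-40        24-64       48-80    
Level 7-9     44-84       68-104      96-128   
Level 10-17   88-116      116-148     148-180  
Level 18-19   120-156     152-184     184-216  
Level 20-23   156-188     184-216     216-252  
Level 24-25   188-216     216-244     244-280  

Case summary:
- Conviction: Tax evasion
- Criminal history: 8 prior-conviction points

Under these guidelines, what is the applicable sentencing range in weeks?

Base offense level for tax evasion: 4.
Final offense level: 4.
Criminal history: 8 prior points → Category 3 (7+).
Level 4 falls in the 1-6 band.
Grid: Level 1-6 × Category 3 = 48-80 weeks.

48-80 weeks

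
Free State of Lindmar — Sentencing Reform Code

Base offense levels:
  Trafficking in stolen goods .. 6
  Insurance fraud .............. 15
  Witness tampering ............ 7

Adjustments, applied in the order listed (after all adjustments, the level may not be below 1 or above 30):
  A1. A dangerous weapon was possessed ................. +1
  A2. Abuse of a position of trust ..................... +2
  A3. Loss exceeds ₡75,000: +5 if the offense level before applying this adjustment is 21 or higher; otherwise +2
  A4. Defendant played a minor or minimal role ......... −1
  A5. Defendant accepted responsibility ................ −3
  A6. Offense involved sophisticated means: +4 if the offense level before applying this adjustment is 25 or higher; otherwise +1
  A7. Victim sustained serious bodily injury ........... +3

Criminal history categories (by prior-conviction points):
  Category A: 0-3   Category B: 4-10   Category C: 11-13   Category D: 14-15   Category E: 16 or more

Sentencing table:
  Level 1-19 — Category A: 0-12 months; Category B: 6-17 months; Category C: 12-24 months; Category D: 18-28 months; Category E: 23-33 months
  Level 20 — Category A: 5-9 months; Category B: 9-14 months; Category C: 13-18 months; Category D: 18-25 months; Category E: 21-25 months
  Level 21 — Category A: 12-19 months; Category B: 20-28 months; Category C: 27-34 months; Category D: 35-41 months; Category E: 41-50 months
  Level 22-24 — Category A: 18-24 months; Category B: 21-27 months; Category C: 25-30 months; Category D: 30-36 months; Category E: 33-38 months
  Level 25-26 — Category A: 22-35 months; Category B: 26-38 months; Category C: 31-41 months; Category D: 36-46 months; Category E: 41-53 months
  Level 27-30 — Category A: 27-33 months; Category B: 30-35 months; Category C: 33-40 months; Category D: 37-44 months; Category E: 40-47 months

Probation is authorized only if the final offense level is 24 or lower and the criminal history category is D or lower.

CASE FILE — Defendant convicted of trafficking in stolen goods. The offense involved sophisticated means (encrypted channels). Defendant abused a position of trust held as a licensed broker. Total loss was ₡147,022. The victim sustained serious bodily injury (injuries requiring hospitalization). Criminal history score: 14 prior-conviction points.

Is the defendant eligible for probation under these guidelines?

Yes

Base offense level for trafficking in stolen goods: 6.
A2 applies: 6 + 2 = 8.
A3 applies (level before this adjustment is 8 < 21, so +2): 8 + 2 = 10.
A6 applies (level before this adjustment is 10 < 25, so +1): 10 + 1 = 11.
A7 applies: 11 + 3 = 14.
Final offense level: 14.
Criminal history: 14 prior points → Category D (14-15).
Level 14 falls in the 1-19 band.
Grid: Level 1-19 × Category D = 18-28 months.
Probation check: level 14 ≤ 24 and category D ≤ D → eligible.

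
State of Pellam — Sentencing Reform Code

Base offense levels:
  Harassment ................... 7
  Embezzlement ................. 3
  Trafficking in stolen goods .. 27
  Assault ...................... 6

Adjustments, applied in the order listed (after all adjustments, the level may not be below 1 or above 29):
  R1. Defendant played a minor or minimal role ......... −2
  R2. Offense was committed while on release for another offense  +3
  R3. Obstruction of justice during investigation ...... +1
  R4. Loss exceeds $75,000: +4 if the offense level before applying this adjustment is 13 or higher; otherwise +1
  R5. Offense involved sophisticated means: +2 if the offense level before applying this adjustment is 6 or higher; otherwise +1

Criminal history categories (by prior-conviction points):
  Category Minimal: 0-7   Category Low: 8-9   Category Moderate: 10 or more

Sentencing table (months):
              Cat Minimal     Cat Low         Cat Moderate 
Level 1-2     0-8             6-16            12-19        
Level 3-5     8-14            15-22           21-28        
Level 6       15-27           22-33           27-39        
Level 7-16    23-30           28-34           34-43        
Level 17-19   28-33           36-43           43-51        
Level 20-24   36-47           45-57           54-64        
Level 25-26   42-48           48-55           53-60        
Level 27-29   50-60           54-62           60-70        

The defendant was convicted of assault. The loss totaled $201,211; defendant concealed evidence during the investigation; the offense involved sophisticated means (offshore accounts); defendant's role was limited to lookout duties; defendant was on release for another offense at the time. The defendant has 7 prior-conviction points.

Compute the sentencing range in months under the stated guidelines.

Base offense level for assault: 6.
R1 applies: 6 − 2 = 4.
R2 applies: 4 + 3 = 7.
R3 applies: 7 + 1 = 8.
R4 applies (level before this adjustment is 8 < 13, so +1): 8 + 1 = 9.
R5 applies (level before this adjustment is 9 ≥ 6, so +2): 9 + 2 = 11.
Final offense level: 11.
Criminal history: 7 prior points → Category Minimal (0-7).
Level 11 falls in the 7-16 band.
Grid: Level 7-16 × Category Minimal = 23-30 months.

23-30 months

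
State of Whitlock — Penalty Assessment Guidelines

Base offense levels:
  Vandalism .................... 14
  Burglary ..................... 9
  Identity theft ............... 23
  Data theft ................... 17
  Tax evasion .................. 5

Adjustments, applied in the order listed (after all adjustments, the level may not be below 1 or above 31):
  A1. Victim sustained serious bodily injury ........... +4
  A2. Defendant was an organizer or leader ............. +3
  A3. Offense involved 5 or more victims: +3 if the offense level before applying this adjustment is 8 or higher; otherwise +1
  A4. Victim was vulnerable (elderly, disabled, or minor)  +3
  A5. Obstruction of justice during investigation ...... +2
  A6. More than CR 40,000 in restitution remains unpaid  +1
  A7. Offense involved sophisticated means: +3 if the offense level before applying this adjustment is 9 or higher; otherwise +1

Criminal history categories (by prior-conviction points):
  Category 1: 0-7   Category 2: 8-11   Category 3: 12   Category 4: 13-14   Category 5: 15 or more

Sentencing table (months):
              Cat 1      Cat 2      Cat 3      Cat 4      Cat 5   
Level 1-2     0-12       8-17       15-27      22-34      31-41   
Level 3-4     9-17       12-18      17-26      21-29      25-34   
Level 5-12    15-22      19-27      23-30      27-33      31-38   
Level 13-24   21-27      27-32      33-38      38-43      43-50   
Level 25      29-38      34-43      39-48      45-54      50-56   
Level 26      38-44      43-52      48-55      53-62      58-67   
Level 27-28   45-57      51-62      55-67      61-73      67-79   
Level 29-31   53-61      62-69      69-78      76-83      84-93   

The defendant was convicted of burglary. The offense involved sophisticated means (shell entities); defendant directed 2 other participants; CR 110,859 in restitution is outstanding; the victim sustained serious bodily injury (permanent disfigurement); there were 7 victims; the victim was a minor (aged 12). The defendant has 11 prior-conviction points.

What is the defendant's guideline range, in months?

Base offense level for burglary: 9.
A1 applies: 9 + 4 = 13.
A2 applies: 13 + 3 = 16.
A3 applies (level before this adjustment is 16 ≥ 8, so +3): 16 + 3 = 19.
A4 applies: 19 + 3 = 22.
A6 applies: 22 + 1 = 23.
A7 applies (level before this adjustment is 23 ≥ 9, so +3): 23 + 3 = 26.
Final offense level: 26.
Criminal history: 11 prior points → Category 2 (8-11).
Level 26 falls in the 26 band.
Grid: Level 26 × Category 2 = 43-52 months.

43-52 months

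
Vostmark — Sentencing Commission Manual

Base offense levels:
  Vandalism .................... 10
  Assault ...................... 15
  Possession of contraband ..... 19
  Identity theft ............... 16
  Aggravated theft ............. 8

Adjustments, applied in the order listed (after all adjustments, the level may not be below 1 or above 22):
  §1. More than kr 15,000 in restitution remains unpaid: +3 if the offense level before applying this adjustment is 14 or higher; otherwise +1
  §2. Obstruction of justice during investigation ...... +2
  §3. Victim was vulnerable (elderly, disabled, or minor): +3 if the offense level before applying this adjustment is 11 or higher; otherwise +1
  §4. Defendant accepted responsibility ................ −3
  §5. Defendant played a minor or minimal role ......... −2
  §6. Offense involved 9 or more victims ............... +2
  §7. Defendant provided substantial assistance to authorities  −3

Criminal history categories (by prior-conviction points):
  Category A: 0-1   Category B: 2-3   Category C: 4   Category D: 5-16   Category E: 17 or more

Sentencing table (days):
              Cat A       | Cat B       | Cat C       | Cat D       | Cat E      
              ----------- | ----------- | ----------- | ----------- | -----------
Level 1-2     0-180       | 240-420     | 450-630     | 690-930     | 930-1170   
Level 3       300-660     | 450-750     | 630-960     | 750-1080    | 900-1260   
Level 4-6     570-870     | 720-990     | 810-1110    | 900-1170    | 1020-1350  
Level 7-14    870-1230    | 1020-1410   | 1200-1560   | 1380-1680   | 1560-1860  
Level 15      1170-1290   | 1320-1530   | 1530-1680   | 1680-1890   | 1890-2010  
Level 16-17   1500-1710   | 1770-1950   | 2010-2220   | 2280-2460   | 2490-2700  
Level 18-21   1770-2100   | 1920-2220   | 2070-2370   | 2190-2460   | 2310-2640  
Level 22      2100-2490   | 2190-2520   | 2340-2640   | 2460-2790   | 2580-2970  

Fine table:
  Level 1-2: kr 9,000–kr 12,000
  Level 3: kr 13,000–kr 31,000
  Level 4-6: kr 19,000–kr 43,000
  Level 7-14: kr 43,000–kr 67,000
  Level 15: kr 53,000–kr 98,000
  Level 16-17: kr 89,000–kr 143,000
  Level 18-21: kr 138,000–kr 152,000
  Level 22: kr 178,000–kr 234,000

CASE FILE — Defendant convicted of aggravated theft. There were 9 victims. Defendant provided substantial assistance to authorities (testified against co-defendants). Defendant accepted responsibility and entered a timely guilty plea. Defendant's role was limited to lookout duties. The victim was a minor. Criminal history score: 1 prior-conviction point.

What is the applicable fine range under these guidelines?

kr 13,000–kr 31,000

Base offense level for aggravated theft: 8.
§1 does not apply.
§3 applies (level before this adjustment is 8 < 11, so +1): 8 + 1 = 9.
§4 applies: 9 − 3 = 6.
§5 applies: 6 − 2 = 4.
§6 applies: 4 + 2 = 6.
§7 applies: 6 − 3 = 3.
Final offense level: 3.
Level 3 falls in the 3 band.
Fine table: Level 3 → kr 13,000–kr 31,000.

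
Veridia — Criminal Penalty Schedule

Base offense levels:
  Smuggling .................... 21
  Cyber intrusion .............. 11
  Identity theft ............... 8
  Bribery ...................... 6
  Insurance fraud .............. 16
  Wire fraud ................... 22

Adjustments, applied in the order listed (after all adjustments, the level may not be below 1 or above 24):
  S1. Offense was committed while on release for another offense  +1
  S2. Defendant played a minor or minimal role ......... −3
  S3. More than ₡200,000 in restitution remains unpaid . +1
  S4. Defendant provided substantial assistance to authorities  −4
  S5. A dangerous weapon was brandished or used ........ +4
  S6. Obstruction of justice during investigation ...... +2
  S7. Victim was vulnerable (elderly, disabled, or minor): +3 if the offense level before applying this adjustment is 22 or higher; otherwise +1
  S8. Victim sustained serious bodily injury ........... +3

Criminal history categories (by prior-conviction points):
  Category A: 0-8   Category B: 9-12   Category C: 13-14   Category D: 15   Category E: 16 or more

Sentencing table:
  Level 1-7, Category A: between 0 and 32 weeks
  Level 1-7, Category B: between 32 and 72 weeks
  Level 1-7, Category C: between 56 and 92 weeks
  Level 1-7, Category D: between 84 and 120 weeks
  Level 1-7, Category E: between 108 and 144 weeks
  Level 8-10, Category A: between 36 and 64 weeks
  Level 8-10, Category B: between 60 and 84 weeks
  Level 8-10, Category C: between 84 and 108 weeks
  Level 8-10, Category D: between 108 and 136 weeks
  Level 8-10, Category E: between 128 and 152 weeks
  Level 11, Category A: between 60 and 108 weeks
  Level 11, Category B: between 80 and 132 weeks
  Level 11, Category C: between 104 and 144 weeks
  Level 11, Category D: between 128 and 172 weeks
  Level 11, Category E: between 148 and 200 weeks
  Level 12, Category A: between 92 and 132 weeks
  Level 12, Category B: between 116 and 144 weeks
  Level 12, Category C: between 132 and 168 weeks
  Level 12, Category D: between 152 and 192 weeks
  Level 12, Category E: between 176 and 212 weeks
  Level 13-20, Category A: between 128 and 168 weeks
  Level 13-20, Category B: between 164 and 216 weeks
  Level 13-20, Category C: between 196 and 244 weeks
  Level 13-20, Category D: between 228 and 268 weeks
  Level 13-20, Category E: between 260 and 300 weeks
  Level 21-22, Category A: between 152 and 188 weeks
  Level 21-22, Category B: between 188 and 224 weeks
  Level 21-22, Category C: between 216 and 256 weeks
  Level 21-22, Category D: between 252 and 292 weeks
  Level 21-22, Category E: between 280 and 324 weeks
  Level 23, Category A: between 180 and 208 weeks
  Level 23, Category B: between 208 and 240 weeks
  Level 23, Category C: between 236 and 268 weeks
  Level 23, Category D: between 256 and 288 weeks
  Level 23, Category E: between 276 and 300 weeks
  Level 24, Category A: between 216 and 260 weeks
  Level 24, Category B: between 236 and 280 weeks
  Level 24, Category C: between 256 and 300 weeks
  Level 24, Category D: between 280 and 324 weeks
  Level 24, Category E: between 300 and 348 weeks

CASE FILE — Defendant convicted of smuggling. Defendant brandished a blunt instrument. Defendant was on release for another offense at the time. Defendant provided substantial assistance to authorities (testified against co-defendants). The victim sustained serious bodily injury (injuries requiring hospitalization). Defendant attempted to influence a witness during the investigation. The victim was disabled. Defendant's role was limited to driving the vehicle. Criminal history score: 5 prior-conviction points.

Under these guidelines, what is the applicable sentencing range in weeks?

216-260 weeks

Base offense level for smuggling: 21.
S1 applies: 21 + 1 = 22.
S2 applies: 22 − 3 = 19.
S3 does not apply.
S4 applies: 19 − 4 = 15.
S5 applies: 15 + 4 = 19.
S6 applies: 19 + 2 = 21.
S7 applies (level before this adjustment is 21 < 22, so +1): 21 + 1 = 22.
S8 applies: 22 + 3 = 25.
Level 25 exceeds the maximum of 24; capped at 24.
Final offense level: 24.
Criminal history: 5 prior points → Category A (0-8).
Level 24 falls in the 24 band.
Grid: Level 24 × Category A = 216-260 weeks.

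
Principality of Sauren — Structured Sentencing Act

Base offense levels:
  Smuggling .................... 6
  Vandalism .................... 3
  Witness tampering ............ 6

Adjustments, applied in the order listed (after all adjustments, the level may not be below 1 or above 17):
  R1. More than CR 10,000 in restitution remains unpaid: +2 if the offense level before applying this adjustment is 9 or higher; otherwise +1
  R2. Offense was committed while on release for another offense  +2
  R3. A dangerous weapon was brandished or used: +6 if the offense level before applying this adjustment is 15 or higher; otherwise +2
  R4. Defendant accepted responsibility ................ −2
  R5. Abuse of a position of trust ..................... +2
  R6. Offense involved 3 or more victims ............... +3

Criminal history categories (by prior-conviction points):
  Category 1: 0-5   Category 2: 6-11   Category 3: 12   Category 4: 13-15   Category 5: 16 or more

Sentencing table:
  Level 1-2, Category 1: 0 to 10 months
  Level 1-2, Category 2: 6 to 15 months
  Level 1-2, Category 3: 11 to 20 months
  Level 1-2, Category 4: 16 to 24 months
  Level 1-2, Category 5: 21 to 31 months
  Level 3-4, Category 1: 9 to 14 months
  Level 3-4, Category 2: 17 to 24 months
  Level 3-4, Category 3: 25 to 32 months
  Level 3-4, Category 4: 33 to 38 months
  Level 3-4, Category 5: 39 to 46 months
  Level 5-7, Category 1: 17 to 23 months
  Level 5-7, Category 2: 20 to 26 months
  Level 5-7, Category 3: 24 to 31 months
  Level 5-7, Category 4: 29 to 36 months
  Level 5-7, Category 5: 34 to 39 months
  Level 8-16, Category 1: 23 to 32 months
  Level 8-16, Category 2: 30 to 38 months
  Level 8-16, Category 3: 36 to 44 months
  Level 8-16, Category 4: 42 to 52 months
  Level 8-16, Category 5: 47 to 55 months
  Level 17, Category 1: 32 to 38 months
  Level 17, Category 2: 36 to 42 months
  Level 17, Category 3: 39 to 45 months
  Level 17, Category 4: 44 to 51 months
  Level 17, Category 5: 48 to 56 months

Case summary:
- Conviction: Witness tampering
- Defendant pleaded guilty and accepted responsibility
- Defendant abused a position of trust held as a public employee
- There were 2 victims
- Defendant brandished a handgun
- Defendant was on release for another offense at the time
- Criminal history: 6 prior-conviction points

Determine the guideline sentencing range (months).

30-38 months

Base offense level for witness tampering: 6.
R1 does not apply.
R2 applies: 6 + 2 = 8.
R3 applies (level before this adjustment is 8 < 15, so +2): 8 + 2 = 10.
R4 applies: 10 − 2 = 8.
R5 applies: 8 + 2 = 10.
R6 does not apply.
Final offense level: 10.
Criminal history: 6 prior points → Category 2 (6-11).
Level 10 falls in the 8-16 band.
Grid: Level 8-16 × Category 2 = 30-38 months.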